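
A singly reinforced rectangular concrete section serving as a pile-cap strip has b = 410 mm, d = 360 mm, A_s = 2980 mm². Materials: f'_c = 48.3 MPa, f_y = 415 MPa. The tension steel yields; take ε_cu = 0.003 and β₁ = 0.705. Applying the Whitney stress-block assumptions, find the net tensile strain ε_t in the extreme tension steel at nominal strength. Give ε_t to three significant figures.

ε_t ≈ 0.00736

a = A_s f_y/(0.85 f'_c b) = 73.47 mm.
β₁ = 0.705, so c = a/β₁ = 73.47/0.705 = 104.21 mm.
From the linear strain diagram with ε_cu = 0.003: ε_t = 0.003 (d − c)/c = 0.003 × (360 − 104.21)/104.21 = 0.00736.
Since ε_t ≥ 0.005, the section is tension-controlled.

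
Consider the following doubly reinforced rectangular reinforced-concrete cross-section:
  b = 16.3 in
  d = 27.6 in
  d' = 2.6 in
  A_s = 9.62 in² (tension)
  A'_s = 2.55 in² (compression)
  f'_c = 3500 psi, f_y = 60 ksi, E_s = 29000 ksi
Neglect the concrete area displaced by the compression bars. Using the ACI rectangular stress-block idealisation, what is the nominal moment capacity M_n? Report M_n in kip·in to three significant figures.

Assume both steels yield.
a = (A_s − A'_s) f_y/(0.85 f'_c b) = (9.62 − 2.55) × 60/(0.85 × 3.5 × 16.3) = 8.748 in.
c = a/β₁ = 8.748/0.85 = 10.292 in; ε'_s = 0.003(c − d')/c = 0.0022 ≥ ε_y = 0.0021, so the compression steel yields.
M_n = (A_s − A'_s) f_y (d − a/2) + A'_s f_y (d − d') = 424.2 × (27.6 − 4.374) + 153 × (27.6 − 2.6) = 9852.5 + 3825.0 = 13677.5 kip·in.

M_n ≈ 13700 kip·in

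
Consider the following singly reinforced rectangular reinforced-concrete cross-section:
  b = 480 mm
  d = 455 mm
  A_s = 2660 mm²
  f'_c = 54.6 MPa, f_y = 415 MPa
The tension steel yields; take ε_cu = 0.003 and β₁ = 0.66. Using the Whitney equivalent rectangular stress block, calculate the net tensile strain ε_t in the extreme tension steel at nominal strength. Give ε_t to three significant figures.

a = A_s f_y/(0.85 f'_c b) = 49.55 mm.
β₁ = 0.66, so c = a/β₁ = 49.55/0.66 = 75.08 mm.
From the linear strain diagram with ε_cu = 0.003: ε_t = 0.003 (d − c)/c = 0.003 × (455 − 75.08)/75.08 = 0.0152.
Since ε_t ≥ 0.005, the section is tension-controlled.

ε_t ≈ 0.0152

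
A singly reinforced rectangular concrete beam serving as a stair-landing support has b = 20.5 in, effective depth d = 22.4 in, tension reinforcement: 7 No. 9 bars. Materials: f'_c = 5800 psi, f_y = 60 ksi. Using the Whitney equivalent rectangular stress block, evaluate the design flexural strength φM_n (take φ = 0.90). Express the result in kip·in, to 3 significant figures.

φM_n ≈ 7680 kip·in

A_s = 7 × 1 = 7 in².
T = A_s f_y = 7 × 60 = 420 kips.
a = T/(0.85 f'_c b) = 420/(0.85 × 5.8 × 20.5) = 4.156 in.
M_n = T(d − a/2) = 420 × (22.4 − 2.078) = 8535.2 kip·in.
φM_n = 0.90 × 8535.2 = 7681.7 kip·in.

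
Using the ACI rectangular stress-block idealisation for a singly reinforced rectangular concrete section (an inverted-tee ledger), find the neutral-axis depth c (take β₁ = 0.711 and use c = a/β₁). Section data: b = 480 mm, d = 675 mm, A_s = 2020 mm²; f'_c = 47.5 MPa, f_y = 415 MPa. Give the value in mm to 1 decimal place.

c ≈ 60.8 mm

T = A_s f_y = 2020 × 415 = 838300 N = 838.3 kN.
Setting C = 0.85 f'_c a b equal to T: a = 838300/(0.85 × 47.5 × 480) = 43.256 mm.
With β₁ = 0.711, c = a/β₁ = 43.256/0.711 = 60.8 mm.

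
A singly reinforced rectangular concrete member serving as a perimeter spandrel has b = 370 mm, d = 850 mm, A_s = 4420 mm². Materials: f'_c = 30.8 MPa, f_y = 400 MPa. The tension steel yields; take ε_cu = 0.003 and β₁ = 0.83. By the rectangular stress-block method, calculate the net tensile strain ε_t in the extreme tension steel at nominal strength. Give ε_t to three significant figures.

ε_t ≈ 0.00860

a = A_s f_y/(0.85 f'_c b) = 182.52 mm.
β₁ = 0.83, so c = a/β₁ = 182.52/0.83 = 219.90 mm.
From the linear strain diagram with ε_cu = 0.003: ε_t = 0.003 (d − c)/c = 0.003 × (850 − 219.90)/219.90 = 0.00860.
Since ε_t ≥ 0.005, the section is tension-controlled.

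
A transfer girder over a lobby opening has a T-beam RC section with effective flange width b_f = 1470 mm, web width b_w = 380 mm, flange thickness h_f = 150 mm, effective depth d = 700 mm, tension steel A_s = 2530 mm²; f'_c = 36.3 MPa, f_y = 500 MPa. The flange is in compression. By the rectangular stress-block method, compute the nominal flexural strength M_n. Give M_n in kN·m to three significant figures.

M_n ≈ 868 kN·m

Tension: T = A_s f_y = 2530 × 500 = 1265000 N.
Try a within the flange: a = T/(0.85 f'_c b_f) = 1265000/(0.85 × 36.3 × 1470) = 27.89 mm.
Since a = 27.89 ≤ h_f = 150 mm, the stress block lies entirely in the flange; analyse as a rectangular beam of width b_f.
M_n = T(d − a/2) = 1265000 × (700 − 13.945) = 867.86 × 10⁶ N·mm.
M_n = 867.86 kN·m.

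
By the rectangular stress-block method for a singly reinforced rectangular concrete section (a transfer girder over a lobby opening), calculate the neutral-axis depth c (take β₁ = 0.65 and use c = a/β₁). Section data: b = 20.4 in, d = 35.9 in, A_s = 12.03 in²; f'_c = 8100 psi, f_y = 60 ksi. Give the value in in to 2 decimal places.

c ≈ 7.91 in

T = A_s f_y = 12.03 × 60 = 721.8 kips.
a = T/(0.85 f'_c b) = 721.8/(0.85 × 8.1 × 20.4) = 5.1390 in.
With β₁ = 0.65, c = a/β₁ = 5.1390/0.65 = 7.91 in.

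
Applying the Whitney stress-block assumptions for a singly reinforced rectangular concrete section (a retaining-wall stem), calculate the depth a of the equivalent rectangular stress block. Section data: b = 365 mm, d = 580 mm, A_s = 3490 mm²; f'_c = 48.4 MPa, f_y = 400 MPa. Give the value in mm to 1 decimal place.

a ≈ 93.0 mm

T = A_s f_y = 3490 × 400 = 1396000 N = 1396 kN.
Setting C = 0.85 f'_c a b equal to T: a = 1396000/(0.85 × 48.4 × 365) = 93.0 mm.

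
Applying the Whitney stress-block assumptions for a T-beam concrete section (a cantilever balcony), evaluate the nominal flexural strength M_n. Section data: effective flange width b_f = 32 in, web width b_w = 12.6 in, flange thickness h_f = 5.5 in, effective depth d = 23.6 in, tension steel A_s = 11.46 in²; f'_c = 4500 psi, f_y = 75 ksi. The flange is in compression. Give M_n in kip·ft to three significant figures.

M_n ≈ 1420 kip·ft

Tension: T = A_s f_y = 11.46 × 75 = 859.5 kips.
Try a within the flange: a = T/(0.85 f'_c b_f) = 859.5/(0.85 × 4.5 × 32) = 7.022 in.
a = 7.022 > h_f = 5.5 in: the block extends into the web. Split into flange-overhang and web parts.
C_f = 0.85 f'_c (b_f − b_w) h_f = 0.85 × 4.5 × (32 − 12.6) × 5.5 = 408.1 kips.
Remaining web compression depth: a_w = (T − C_f)/(0.85 f'_c b_w) = (859.5 − 408.1)/(0.85 × 4.5 × 12.6) = 9.366 in.
M_n = C_f(d − h_f/2) + (T − C_f)(d − a_w/2) = 408.1 × (23.6 − 2.75) + 451.4 × (23.6 − 4.683) = 8508.9 + 8539.1 = 17048.0 kip·in.
M_n = 17048.0/12 = 1420.67 kip·ft.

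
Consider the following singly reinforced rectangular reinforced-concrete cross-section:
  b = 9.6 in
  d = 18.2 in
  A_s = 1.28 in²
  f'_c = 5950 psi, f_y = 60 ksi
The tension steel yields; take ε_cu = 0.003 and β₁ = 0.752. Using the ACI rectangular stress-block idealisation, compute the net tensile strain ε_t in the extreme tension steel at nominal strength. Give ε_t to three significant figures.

a = A_s f_y/(0.85 f'_c b) = 1.582 in.
β₁ = 0.752, so c = a/β₁ = 1.582/0.752 = 2.104 in.
From the linear strain diagram with ε_cu = 0.003: ε_t = 0.003 (d − c)/c = 0.003 × (18.2 − 2.104)/2.104 = 0.0230.
Since ε_t ≥ 0.005, the section is tension-controlled.

ε_t ≈ 0.0230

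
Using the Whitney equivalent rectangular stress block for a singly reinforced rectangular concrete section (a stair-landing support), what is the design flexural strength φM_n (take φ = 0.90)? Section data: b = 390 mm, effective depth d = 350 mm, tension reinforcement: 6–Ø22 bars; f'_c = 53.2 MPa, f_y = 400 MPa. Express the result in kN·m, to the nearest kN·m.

A_s = 6 × 380 = 2280 mm².
T = A_s f_y = 2280 × 400 = 912000 N = 912 kN.
From C = T: a = T/(0.85 f'_c b) = 912000/(0.85 × 53.2 × 390) = 51.71 mm.
M_n = T(d − a/2) = 912 kN × (350 − 25.855) mm = 295.62 kN·m.
φM_n = 0.90 × 295.62 = 266.06 kN·m.

φM_n ≈ 266 kN·m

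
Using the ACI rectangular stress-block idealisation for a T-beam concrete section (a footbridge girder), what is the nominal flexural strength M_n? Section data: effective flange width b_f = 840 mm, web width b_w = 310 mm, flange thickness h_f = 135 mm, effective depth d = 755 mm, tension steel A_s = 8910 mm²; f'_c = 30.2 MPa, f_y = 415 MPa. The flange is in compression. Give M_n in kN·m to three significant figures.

M_n ≈ 2450 kN·m

Tension: T = A_s f_y = 8910 × 415 = 3697650 N.
Try a within the flange: a = T/(0.85 f'_c b_f) = 3697650/(0.85 × 30.2 × 840) = 171.48 mm.
a = 171.48 > h_f = 135 mm: the block extends into the web. Split into flange-overhang and web parts.
C_f = 0.85 f'_c (b_f − b_w) h_f = 0.85 × 30.2 × (840 − 310) × 135 = 1836689 N.
Remaining web compression depth: a_w = (T − C_f)/(0.85 f'_c b_w) = (3697650 − 1836689)/(0.85 × 30.2 × 310) = 233.86 mm.
M_n = C_f(d − h_f/2) + (T − C_f)(d − a_w/2) = 1836689 × (755 − 67.5) + 1860961 × (755 − 116.93) = 1262.72 + 1187.42 = 2450.14 × 10⁶ N·mm.
M_n = 2450.14 kN·m.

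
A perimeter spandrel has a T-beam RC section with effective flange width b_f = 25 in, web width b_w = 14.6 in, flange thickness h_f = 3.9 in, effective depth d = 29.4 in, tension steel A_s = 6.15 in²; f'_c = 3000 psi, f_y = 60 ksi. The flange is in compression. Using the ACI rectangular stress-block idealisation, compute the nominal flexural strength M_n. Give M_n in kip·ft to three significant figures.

M_n ≈ 808 kip·ft

Tension: T = A_s f_y = 6.15 × 60 = 369 kips.
Try a within the flange: a = T/(0.85 f'_c b_f) = 369/(0.85 × 3 × 25) = 5.788 in.
a = 5.788 > h_f = 3.9 in: the block extends into the web. Split into flange-overhang and web parts.
C_f = 0.85 f'_c (b_f − b_w) h_f = 0.85 × 3 × (25 − 14.6) × 3.9 = 103.4 kips.
Remaining web compression depth: a_w = (T − C_f)/(0.85 f'_c b_w) = (369 − 103.4)/(0.85 × 3 × 14.6) = 7.134 in.
M_n = C_f(d − h_f/2) + (T − C_f)(d − a_w/2) = 103.4 × (29.4 − 1.95) + 265.6 × (29.4 − 3.567) = 2838.3 + 6861.2 = 9699.5 kip·in.
M_n = 9699.5/12 = 808.29 kip·ft.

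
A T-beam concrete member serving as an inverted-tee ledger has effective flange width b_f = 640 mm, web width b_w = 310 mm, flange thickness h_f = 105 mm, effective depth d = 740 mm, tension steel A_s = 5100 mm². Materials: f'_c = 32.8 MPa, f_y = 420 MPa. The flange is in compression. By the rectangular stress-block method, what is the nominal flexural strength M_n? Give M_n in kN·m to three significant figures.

M_n ≈ 1450 kN·m

Tension: T = A_s f_y = 5100 × 420 = 2142000 N.
Try a within the flange: a = T/(0.85 f'_c b_f) = 2142000/(0.85 × 32.8 × 640) = 120.05 mm.
a = 120.05 > h_f = 105 mm: the block extends into the web. Split into flange-overhang and web parts.
C_f = 0.85 f'_c (b_f − b_w) h_f = 0.85 × 32.8 × (640 − 310) × 105 = 966042 N.
Remaining web compression depth: a_w = (T − C_f)/(0.85 f'_c b_w) = (2142000 − 966042)/(0.85 × 32.8 × 310) = 136.06 mm.
M_n = C_f(d − h_f/2) + (T − C_f)(d − a_w/2) = 966042 × (740 − 52.5) + 1175958 × (740 − 68.03) = 664.15 + 790.21 = 1454.36 × 10⁶ N·mm.
M_n = 1454.36 kN·m.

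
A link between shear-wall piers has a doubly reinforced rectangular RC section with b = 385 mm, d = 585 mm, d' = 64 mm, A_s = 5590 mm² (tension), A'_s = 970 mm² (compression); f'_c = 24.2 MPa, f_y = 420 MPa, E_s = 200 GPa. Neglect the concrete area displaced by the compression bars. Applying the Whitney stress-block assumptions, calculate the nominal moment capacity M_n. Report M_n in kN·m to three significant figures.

Assume both tension and compression steel yield.
Net tension couple steel: A_s − A'_s = 4620 mm².
a = (A_s − A'_s) f_y / (0.85 f'_c b) = 1940400/(0.85 × 24.2 × 385) = 245.02 mm.
c = a/β₁ = 245.02/0.85 = 288.26 mm; ε'_s = 0.003(c − d')/c = 0.0023 ≥ f_y/E_s = 0.0021, so compression steel does yield.
M_n = (A_s − A'_s) f_y (d − a/2) + A'_s f_y (d − d') = [1940400 × (585 − 122.51) + 407400 × (585 − 64)] × 10⁻⁶ = 897.42 + 212.26 = 1109.68 kN·m.

M_n ≈ 1110 kN·m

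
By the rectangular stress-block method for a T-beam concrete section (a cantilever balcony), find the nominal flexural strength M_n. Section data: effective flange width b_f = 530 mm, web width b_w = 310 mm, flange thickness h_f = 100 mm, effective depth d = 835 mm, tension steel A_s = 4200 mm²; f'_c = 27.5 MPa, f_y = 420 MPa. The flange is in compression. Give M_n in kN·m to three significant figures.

M_n ≈ 1340 kN·m

Tension: T = A_s f_y = 4200 × 420 = 1764000 N.
Try a within the flange: a = T/(0.85 f'_c b_f) = 1764000/(0.85 × 27.5 × 530) = 142.39 mm.
a = 142.39 > h_f = 100 mm: the block extends into the web. Split into flange-overhang and web parts.
C_f = 0.85 f'_c (b_f − b_w) h_f = 0.85 × 27.5 × (530 − 310) × 100 = 514250 N.
Remaining web compression depth: a_w = (T − C_f)/(0.85 f'_c b_w) = (1764000 − 514250)/(0.85 × 27.5 × 310) = 172.47 mm.
M_n = C_f(d − h_f/2) + (T − C_f)(d − a_w/2) = 514250 × (835 − 50) + 1249750 × (835 − 86.235) = 403.69 + 935.77 = 1339.46 × 10⁶ N·mm.
M_n = 1339.46 kN·m.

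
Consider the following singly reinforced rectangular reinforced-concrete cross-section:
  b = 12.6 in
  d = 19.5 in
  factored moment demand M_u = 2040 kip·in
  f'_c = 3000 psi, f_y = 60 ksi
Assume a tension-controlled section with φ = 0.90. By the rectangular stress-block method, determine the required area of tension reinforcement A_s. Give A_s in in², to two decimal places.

M_n = M_u/φ = 2040/0.90 = 2266.67 kip·in.
From M_n = 0.85 f'_c a b (d − a/2):
a = d − √(d² − 2M_n/(0.85 f'_c b)) = 19.5 − √(19.5² − 2 × 2266.67/(0.85 × 3 × 12.6)) = 4.035 in.
A_s = 0.85 f'_c a b / f_y = 0.85 × 3 × 4.035 × 12.6 / 60 = 2.161 in².

A_s ≈ 2.16 in²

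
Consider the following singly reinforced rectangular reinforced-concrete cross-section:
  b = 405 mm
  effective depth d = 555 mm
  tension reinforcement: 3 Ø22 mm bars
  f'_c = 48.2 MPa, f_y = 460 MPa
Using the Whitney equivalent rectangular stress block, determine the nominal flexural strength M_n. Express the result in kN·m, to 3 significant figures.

M_n ≈ 283 kN·m

A_s = 3 × 380 = 1140 mm².
T = A_s f_y = 1140 × 460 = 524400 N = 524.4 kN.
From C = T: a = T/(0.85 f'_c b) = 524400/(0.85 × 48.2 × 405) = 31.60 mm.
M_n = T(d − a/2) = 524.4 kN × (555 − 15.8) mm = 282.76 kN·m.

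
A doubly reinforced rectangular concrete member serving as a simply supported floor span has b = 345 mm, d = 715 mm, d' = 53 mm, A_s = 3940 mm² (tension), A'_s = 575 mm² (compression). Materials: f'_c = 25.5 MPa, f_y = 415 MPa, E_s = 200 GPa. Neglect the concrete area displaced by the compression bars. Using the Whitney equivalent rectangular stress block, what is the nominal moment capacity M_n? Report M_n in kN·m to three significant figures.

Assume both tension and compression steel yield.
Net tension couple steel: A_s − A'_s = 3365 mm².
a = (A_s − A'_s) f_y / (0.85 f'_c b) = 1396475/(0.85 × 25.5 × 345) = 186.75 mm.
c = a/β₁ = 186.75/0.85 = 219.71 mm; ε'_s = 0.003(c − d')/c = 0.0023 ≥ f_y/E_s = 0.0021, so compression steel does yield.
M_n = (A_s − A'_s) f_y (d − a/2) + A'_s f_y (d − d') = [1396475 × (715 − 93.375) + 238625 × (715 − 53)] × 10⁻⁶ = 868.08 + 157.97 = 1026.05 kN·m.

M_n ≈ 1030 kN·m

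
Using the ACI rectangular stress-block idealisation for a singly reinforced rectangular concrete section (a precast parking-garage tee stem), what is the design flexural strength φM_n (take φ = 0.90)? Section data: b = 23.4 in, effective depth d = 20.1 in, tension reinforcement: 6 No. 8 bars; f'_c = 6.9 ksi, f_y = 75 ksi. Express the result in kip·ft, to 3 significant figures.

A_s = 6 × 0.79 = 4.74 in².
T = A_s f_y = 4.74 × 75 = 355.5 kips.
a = T/(0.85 f'_c b) = 355.5/(0.85 × 6.9 × 23.4) = 2.590 in.
M_n = T(d − a/2) = 355.5 × (20.1 − 1.295) = 6685.2 kip·in = 6685.2/12 = 557.10 kip·ft.
φM_n = 0.90 × 557.10 = 501.39 kip·ft.

φM_n ≈ 501 kip·ft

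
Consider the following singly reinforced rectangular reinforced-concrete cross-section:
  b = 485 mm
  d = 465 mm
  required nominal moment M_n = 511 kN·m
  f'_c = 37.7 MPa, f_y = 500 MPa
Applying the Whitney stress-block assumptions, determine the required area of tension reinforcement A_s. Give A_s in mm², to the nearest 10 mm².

A_s ≈ 2400 mm²

With M_n = 0.85 f'_c a b (d − a/2), solve the quadratic for a:
a = d − √(d² − 2M_n/(0.85 f'_c b)) = 465 − √(465² − 2 × 511×10⁶/(0.85 × 37.7 × 485)) = 77.10 mm.
A_s = 0.85 f'_c a b / f_y = 0.85 × 37.7 × 77.10 × 485 / 500 = 2396.5 mm².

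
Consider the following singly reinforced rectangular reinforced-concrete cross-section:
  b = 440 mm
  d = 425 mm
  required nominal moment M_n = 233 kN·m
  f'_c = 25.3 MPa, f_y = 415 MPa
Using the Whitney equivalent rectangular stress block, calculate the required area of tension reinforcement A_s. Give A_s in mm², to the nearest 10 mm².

A_s ≈ 1430 mm²

With M_n = 0.85 f'_c a b (d − a/2), solve the quadratic for a:
a = d − √(d² − 2M_n/(0.85 f'_c b)) = 425 − √(425² − 2 × 233×10⁶/(0.85 × 25.3 × 440)) = 62.54 mm.
A_s = 0.85 f'_c a b / f_y = 0.85 × 25.3 × 62.54 × 440 / 415 = 1425.9 mm².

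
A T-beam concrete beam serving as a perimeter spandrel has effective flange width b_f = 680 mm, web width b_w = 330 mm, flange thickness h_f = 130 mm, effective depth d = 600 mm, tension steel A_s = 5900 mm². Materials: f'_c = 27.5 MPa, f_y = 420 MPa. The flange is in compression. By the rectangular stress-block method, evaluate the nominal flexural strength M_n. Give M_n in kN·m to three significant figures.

M_n ≈ 1290 kN·m

Tension: T = A_s f_y = 5900 × 420 = 2478000 N.
Try a within the flange: a = T/(0.85 f'_c b_f) = 2478000/(0.85 × 27.5 × 680) = 155.90 mm.
a = 155.90 > h_f = 130 mm: the block extends into the web. Split into flange-overhang and web parts.
C_f = 0.85 f'_c (b_f − b_w) h_f = 0.85 × 27.5 × (680 − 330) × 130 = 1063563 N.
Remaining web compression depth: a_w = (T − C_f)/(0.85 f'_c b_w) = (2478000 − 1063563)/(0.85 × 27.5 × 330) = 183.37 mm.
M_n = C_f(d − h_f/2) + (T − C_f)(d − a_w/2) = 1063563 × (600 − 65) + 1414437 × (600 − 91.685) = 569.01 + 718.98 = 1287.99 × 10⁶ N·mm.
M_n = 1287.99 kN·m.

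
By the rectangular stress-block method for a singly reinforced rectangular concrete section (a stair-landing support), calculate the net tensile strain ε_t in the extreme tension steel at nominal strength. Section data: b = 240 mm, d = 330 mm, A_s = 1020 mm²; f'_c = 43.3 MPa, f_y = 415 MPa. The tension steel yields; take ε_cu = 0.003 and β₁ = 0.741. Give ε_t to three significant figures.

ε_t ≈ 0.0123

a = A_s f_y/(0.85 f'_c b) = 47.92 mm.
β₁ = 0.741, so c = a/β₁ = 47.92/0.741 = 64.67 mm.
From the linear strain diagram with ε_cu = 0.003: ε_t = 0.003 (d − c)/c = 0.003 × (330 − 64.67)/64.67 = 0.0123.
Since ε_t ≥ 0.005, the section is tension-controlled.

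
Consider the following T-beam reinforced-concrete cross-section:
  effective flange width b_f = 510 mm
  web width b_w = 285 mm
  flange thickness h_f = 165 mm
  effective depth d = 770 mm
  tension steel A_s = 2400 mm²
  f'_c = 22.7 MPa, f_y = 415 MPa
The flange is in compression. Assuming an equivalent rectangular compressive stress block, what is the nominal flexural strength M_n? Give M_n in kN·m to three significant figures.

M_n ≈ 717 kN·m

Tension: T = A_s f_y = 2400 × 415 = 996000 N.
Try a within the flange: a = T/(0.85 f'_c b_f) = 996000/(0.85 × 22.7 × 510) = 101.21 mm.
Since a = 101.21 ≤ h_f = 165 mm, the stress block lies entirely in the flange; analyse as a rectangular beam of width b_f.
M_n = T(d − a/2) = 996000 × (770 − 50.605) = 716.52 × 10⁶ N·mm.
M_n = 716.52 kN·m.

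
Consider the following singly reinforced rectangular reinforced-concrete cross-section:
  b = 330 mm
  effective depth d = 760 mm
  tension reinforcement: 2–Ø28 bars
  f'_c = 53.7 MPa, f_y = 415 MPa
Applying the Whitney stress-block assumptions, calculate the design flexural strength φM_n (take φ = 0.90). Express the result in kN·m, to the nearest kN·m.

φM_n ≈ 342 kN·m

A_s = 2 × 616 = 1232 mm².
T = A_s f_y = 1232 × 415 = 511280 N = 511.28 kN.
From C = T: a = T/(0.85 f'_c b) = 511280/(0.85 × 53.7 × 330) = 33.94 mm.
M_n = T(d − a/2) = 511.28 kN × (760 − 16.97) mm = 379.90 kN·m.
φM_n = 0.90 × 379.90 = 341.91 kN·m.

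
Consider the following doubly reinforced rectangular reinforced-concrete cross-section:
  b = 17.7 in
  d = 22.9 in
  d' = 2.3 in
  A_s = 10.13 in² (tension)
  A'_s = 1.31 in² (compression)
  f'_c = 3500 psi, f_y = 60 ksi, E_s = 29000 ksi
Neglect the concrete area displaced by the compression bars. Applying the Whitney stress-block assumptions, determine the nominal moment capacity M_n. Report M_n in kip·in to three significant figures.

Assume both steels yield.
a = (A_s − A'_s) f_y/(0.85 f'_c b) = (10.13 − 1.31) × 60/(0.85 × 3.5 × 17.7) = 10.050 in.
c = a/β₁ = 10.050/0.85 = 11.824 in; ε'_s = 0.003(c − d')/c = 0.0024 ≥ ε_y = 0.0021, so the compression steel yields.
M_n = (A_s − A'_s) f_y (d − a/2) + A'_s f_y (d − d') = 529.2 × (22.9 − 5.025) + 78.6 × (22.9 − 2.3) = 9459.5 + 1619.2 = 11078.7 kip·in.

M_n ≈ 11100 kip·in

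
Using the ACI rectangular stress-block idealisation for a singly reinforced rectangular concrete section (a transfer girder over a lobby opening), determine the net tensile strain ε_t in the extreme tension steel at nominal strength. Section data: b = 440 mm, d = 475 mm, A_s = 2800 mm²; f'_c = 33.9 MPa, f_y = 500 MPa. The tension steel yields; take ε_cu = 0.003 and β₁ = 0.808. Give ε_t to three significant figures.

ε_t ≈ 0.00743

a = A_s f_y/(0.85 f'_c b) = 110.42 mm.
β₁ = 0.808, so c = a/β₁ = 110.42/0.808 = 136.66 mm.
From the linear strain diagram with ε_cu = 0.003: ε_t = 0.003 (d − c)/c = 0.003 × (475 − 136.66)/136.66 = 0.00743.
Since ε_t ≥ 0.005, the section is tension-controlled.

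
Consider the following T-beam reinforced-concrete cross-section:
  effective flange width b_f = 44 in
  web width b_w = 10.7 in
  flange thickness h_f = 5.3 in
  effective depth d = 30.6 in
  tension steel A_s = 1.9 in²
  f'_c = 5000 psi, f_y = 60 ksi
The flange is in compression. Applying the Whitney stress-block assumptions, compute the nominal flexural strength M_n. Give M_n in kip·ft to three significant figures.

Tension: T = A_s f_y = 1.9 × 60 = 114 kips.
Try a within the flange: a = T/(0.85 f'_c b_f) = 114/(0.85 × 5 × 44) = 0.610 in.
Since a = 0.610 ≤ h_f = 5.3 in, the stress block lies entirely in the flange; analyse as a rectangular beam of width b_f.
M_n = T(d − a/2) = 114 × (30.6 − 0.305) = 3453.6 kip·in.
M_n = 3453.6/12 = 287.80 kip·ft.

M_n ≈ 288 kip·ft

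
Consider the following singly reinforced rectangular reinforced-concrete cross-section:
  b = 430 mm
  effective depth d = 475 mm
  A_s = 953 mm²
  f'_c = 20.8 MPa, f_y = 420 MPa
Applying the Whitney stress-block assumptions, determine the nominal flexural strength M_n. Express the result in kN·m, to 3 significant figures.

M_n ≈ 180 kN·m

T = A_s f_y = 953 × 420 = 400260 N = 400.26 kN.
From C = T: a = T/(0.85 f'_c b) = 400260/(0.85 × 20.8 × 430) = 52.65 mm.
M_n = T(d − a/2) = 400.26 kN × (475 − 26.325) mm = 179.59 kN·m.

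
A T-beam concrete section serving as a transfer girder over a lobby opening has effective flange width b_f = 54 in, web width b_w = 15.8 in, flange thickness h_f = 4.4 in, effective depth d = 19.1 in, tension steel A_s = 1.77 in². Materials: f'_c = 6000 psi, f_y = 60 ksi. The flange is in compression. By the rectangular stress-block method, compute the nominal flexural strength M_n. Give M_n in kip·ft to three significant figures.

Tension: T = A_s f_y = 1.77 × 60 = 106.2 kips.
Try a within the flange: a = T/(0.85 f'_c b_f) = 106.2/(0.85 × 6 × 54) = 0.386 in.
Since a = 0.386 ≤ h_f = 4.4 in, the stress block lies entirely in the flange; analyse as a rectangular beam of width b_f.
M_n = T(d − a/2) = 106.2 × (19.1 − 0.193) = 2007.9 kip·in.
M_n = 2007.9/12 = 167.33 kip·ft.

M_n ≈ 167 kip·ft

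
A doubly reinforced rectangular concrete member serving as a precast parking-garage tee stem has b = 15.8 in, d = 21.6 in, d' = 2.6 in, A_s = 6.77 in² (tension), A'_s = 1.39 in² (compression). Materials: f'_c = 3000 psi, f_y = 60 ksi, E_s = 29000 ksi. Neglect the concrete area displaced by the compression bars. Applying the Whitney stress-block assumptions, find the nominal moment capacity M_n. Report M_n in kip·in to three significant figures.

M_n ≈ 7260 kip·in

Assume both steels yield.
a = (A_s − A'_s) f_y/(0.85 f'_c b) = (6.77 − 1.39) × 60/(0.85 × 3 × 15.8) = 8.012 in.
c = a/β₁ = 8.012/0.85 = 9.426 in; ε'_s = 0.003(c − d')/c = 0.0022 ≥ ε_y = 0.0021, so the compression steel yields.
M_n = (A_s − A'_s) f_y (d − a/2) + A'_s f_y (d − d') = 322.8 × (21.6 − 4.006) + 83.4 × (21.6 − 2.6) = 5679.3 + 1584.6 = 7263.9 kip·in.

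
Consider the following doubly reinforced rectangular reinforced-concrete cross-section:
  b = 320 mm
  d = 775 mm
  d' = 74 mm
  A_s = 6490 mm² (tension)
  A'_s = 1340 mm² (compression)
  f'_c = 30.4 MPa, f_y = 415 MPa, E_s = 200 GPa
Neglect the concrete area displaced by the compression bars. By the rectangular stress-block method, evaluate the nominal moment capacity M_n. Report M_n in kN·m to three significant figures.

Assume both tension and compression steel yield.
Net tension couple steel: A_s − A'_s = 5150 mm².
a = (A_s − A'_s) f_y / (0.85 f'_c b) = 2137250/(0.85 × 30.4 × 320) = 258.47 mm.
c = a/β₁ = 258.47/0.833 = 310.29 mm; ε'_s = 0.003(c − d')/c = 0.0023 ≥ f_y/E_s = 0.0021, so compression steel does yield.
M_n = (A_s − A'_s) f_y (d − a/2) + A'_s f_y (d − d') = [2137250 × (775 − 129.235) + 556100 × (775 − 74)] × 10⁻⁶ = 1380.16 + 389.83 = 1769.99 kN·m.

M_n ≈ 1770 kN·m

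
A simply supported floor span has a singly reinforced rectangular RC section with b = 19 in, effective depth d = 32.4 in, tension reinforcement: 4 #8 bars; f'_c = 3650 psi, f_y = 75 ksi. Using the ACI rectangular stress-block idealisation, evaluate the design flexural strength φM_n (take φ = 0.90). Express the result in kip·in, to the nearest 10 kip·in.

φM_n ≈ 6480 kip·in

A_s = 4 × 0.79 = 3.16 in².
T = A_s f_y = 3.16 × 75 = 237 kips.
a = T/(0.85 f'_c b) = 237/(0.85 × 3.65 × 19) = 4.021 in.
M_n = T(d − a/2) = 237 × (32.4 − 2.0105) = 7202.3 kip·in.
φM_n = 0.90 × 7202.3 = 6482.1 kip·in.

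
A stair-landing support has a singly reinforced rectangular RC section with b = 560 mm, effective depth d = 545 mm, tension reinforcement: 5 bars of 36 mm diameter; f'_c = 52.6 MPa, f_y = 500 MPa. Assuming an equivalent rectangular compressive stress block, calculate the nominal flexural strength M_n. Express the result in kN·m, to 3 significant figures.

A_s = 5 × 1018 = 5090 mm².
T = A_s f_y = 5090 × 500 = 2545000 N = 2545 kN.
From C = T: a = T/(0.85 f'_c b) = 2545000/(0.85 × 52.6 × 560) = 101.65 mm.
M_n = T(d − a/2) = 2545 kN × (545 − 50.825) mm = 1257.68 kN·m.

M_n ≈ 1260 kN·m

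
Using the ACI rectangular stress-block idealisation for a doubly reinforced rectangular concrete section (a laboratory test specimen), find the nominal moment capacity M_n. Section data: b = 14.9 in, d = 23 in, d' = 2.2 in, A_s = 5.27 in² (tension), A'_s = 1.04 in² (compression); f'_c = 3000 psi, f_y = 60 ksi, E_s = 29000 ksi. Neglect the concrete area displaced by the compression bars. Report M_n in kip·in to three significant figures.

M_n ≈ 6290 kip·in

Assume both steels yield.
a = (A_s − A'_s) f_y/(0.85 f'_c b) = (5.27 − 1.04) × 60/(0.85 × 3 × 14.9) = 6.680 in.
c = a/β₁ = 6.680/0.85 = 7.859 in; ε'_s = 0.003(c − d')/c = 0.0022 ≥ ε_y = 0.0021, so the compression steel yields.
M_n = (A_s − A'_s) f_y (d − a/2) + A'_s f_y (d − d') = 253.8 × (23 − 3.34) + 62.4 × (23 − 2.2) = 4989.7 + 1297.9 = 6287.6 kip·in.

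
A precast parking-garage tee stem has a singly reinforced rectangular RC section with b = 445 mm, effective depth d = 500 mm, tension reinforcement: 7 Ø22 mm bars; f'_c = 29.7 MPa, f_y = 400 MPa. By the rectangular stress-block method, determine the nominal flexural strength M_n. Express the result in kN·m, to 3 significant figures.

A_s = 7 × 380 = 2660 mm².
T = A_s f_y = 2660 × 400 = 1064000 N = 1064 kN.
From C = T: a = T/(0.85 f'_c b) = 1064000/(0.85 × 29.7 × 445) = 94.71 mm.
M_n = T(d − a/2) = 1064 kN × (500 − 47.355) mm = 481.61 kN·m.

M_n ≈ 482 kN·m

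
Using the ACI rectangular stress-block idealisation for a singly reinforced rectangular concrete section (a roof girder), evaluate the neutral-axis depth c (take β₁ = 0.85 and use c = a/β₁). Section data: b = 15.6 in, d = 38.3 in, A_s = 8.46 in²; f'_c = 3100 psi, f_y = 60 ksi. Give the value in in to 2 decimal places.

c ≈ 14.53 in

T = A_s f_y = 8.46 × 60 = 507.6 kips.
a = T/(0.85 f'_c b) = 507.6/(0.85 × 3.1 × 15.6) = 12.3486 in.
With β₁ = 0.85, c = a/β₁ = 12.3486/0.85 = 14.53 in.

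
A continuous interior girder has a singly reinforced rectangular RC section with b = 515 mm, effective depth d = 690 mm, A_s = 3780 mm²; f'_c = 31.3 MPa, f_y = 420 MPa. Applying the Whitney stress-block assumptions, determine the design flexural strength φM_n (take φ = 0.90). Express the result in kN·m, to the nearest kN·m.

T = A_s f_y = 3780 × 420 = 1587600 N = 1587.6 kN.
From C = T: a = T/(0.85 f'_c b) = 1587600/(0.85 × 31.3 × 515) = 115.87 mm.
M_n = T(d − a/2) = 1587.6 kN × (690 − 57.935) mm = 1003.47 kN·m.
φM_n = 0.90 × 1003.47 = 903.12 kN·m.

φM_n ≈ 903 kN·m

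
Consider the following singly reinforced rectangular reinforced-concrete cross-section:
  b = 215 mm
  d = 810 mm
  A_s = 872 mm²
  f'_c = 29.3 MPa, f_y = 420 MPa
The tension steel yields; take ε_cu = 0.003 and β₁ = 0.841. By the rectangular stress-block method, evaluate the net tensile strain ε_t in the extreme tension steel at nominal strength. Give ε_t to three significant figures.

a = A_s f_y/(0.85 f'_c b) = 68.40 mm.
β₁ = 0.841, so c = a/β₁ = 68.40/0.841 = 81.33 mm.
From the linear strain diagram with ε_cu = 0.003: ε_t = 0.003 (d − c)/c = 0.003 × (810 − 81.33)/81.33 = 0.0269.
Since ε_t ≥ 0.005, the section is tension-controlled.

ε_t ≈ 0.0269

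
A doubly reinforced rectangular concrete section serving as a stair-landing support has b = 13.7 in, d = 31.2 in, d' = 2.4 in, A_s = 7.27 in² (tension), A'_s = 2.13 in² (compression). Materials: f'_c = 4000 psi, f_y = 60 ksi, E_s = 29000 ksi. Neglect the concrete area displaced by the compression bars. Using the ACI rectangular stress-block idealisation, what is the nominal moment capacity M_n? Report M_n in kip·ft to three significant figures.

Assume both steels yield.
a = (A_s − A'_s) f_y/(0.85 f'_c b) = (7.27 − 2.13) × 60/(0.85 × 4 × 13.7) = 6.621 in.
c = a/β₁ = 6.621/0.85 = 7.789 in; ε'_s = 0.003(c − d')/c = 0.0021 ≥ ε_y = 0.0021, so the compression steel yields.
M_n = (A_s − A'_s) f_y (d − a/2) + A'_s f_y (d − d') = 308.4 × (31.2 − 3.3105) + 127.8 × (31.2 − 2.4) = 8601.1 + 3680.6 = 12281.7 kip·in = 12281.7/12 = 1023.48 kip·ft.

M_n ≈ 1020 kip·ft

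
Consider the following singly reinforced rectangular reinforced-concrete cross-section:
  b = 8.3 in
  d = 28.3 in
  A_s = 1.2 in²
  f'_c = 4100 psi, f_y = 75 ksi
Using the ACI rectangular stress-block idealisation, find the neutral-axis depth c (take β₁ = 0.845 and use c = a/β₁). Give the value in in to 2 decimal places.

c ≈ 3.68 in

T = A_s f_y = 1.2 × 75 = 90 kips.
a = T/(0.85 f'_c b) = 90/(0.85 × 4.1 × 8.3) = 3.1114 in.
With β₁ = 0.845, c = a/β₁ = 3.1114/0.845 = 3.68 in.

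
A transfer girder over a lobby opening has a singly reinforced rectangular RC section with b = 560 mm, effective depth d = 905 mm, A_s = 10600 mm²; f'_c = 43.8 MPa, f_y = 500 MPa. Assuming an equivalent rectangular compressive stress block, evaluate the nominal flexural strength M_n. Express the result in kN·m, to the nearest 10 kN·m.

M_n ≈ 4120 kN·m

T = A_s f_y = 10600 × 500 = 5300000 N = 5300 kN.
From C = T: a = T/(0.85 f'_c b) = 5300000/(0.85 × 43.8 × 560) = 254.21 mm.
M_n = T(d − a/2) = 5300 kN × (905 − 127.105) mm = 4122.84 kN·m.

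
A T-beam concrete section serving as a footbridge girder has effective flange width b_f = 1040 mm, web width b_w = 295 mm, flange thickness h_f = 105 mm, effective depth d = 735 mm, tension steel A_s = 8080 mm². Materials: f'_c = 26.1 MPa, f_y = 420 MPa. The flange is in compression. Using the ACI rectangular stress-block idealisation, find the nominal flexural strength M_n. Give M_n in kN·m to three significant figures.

Tension: T = A_s f_y = 8080 × 420 = 3393600 N.
Try a within the flange: a = T/(0.85 f'_c b_f) = 3393600/(0.85 × 26.1 × 1040) = 147.08 mm.
a = 147.08 > h_f = 105 mm: the block extends into the web. Split into flange-overhang and web parts.
C_f = 0.85 f'_c (b_f − b_w) h_f = 0.85 × 26.1 × (1040 − 295) × 105 = 1735422 N.
Remaining web compression depth: a_w = (T − C_f)/(0.85 f'_c b_w) = (3393600 − 1735422)/(0.85 × 26.1 × 295) = 253.37 mm.
M_n = C_f(d − h_f/2) + (T − C_f)(d − a_w/2) = 1735422 × (735 − 52.5) + 1658178 × (735 − 126.685) = 1184.43 + 1008.69 = 2193.12 × 10⁶ N·mm.
M_n = 2193.12 kN·m.

M_n ≈ 2190 kN·m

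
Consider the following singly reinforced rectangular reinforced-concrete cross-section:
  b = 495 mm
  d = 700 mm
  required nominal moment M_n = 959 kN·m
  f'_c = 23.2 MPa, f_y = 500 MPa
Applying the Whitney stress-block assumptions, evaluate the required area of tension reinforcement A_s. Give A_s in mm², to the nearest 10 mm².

A_s ≈ 3090 mm²

With M_n = 0.85 f'_c a b (d − a/2), solve the quadratic for a:
a = d − √(d² − 2M_n/(0.85 f'_c b)) = 700 − √(700² − 2 × 959×10⁶/(0.85 × 23.2 × 495)) = 158.23 mm.
A_s = 0.85 f'_c a b / f_y = 0.85 × 23.2 × 158.23 × 495 / 500 = 3089.1 mm².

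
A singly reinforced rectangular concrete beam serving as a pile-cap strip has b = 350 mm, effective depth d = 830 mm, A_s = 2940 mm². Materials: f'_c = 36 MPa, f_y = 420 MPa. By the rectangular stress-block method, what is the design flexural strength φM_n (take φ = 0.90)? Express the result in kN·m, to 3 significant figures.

T = A_s f_y = 2940 × 420 = 1234800 N = 1234.8 kN.
From C = T: a = T/(0.85 f'_c b) = 1234800/(0.85 × 36 × 350) = 115.29 mm.
M_n = T(d − a/2) = 1234.8 kN × (830 − 57.645) mm = 953.70 kN·m.
φM_n = 0.90 × 953.70 = 858.33 kN·m.

φM_n ≈ 858 kN·m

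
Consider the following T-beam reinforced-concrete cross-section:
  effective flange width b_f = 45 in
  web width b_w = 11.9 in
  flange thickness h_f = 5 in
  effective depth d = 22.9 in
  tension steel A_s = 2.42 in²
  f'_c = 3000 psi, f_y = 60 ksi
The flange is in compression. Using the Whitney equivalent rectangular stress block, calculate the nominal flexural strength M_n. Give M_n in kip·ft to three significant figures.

Tension: T = A_s f_y = 2.42 × 60 = 145.2 kips.
Try a within the flange: a = T/(0.85 f'_c b_f) = 145.2/(0.85 × 3 × 45) = 1.265 in.
Since a = 1.265 ≤ h_f = 5 in, the stress block lies entirely in the flange; analyse as a rectangular beam of width b_f.
M_n = T(d − a/2) = 145.2 × (22.9 − 0.6325) = 3233.2 kip·in.
M_n = 3233.2/12 = 269.43 kip·ft.

M_n ≈ 269 kip·ft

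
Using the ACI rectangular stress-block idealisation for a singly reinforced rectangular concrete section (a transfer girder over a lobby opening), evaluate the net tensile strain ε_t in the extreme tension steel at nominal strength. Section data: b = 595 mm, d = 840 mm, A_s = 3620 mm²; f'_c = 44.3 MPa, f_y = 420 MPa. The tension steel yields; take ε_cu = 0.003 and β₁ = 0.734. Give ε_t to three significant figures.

a = A_s f_y/(0.85 f'_c b) = 67.86 mm.
β₁ = 0.734, so c = a/β₁ = 67.86/0.734 = 92.45 mm.
From the linear strain diagram with ε_cu = 0.003: ε_t = 0.003 (d − c)/c = 0.003 × (840 − 92.45)/92.45 = 0.0243.
Since ε_t ≥ 0.005, the section is tension-controlled.

ε_t ≈ 0.0243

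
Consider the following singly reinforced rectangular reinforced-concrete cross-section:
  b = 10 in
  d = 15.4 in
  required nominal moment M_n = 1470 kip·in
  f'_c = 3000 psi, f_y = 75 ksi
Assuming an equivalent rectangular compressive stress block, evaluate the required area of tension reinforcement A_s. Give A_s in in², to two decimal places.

From M_n = 0.85 f'_c a b (d − a/2):
a = d − √(d² − 2M_n/(0.85 f'_c b)) = 15.4 − √(15.4² − 2 × 1470/(0.85 × 3 × 10)) = 4.361 in.
A_s = 0.85 f'_c a b / f_y = 0.85 × 3 × 4.361 × 10 / 75 = 1.483 in².

A_s ≈ 1.48 in²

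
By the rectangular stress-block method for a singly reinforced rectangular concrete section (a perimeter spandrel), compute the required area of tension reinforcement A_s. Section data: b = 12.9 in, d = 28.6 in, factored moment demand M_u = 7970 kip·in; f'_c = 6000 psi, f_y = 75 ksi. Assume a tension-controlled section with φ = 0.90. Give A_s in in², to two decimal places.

A_s ≈ 4.54 in²

M_n = M_u/φ = 7970/0.90 = 8855.56 kip·in.
From M_n = 0.85 f'_c a b (d − a/2):
a = d − √(d² − 2M_n/(0.85 f'_c b)) = 28.6 − √(28.6² − 2 × 8855.56/(0.85 × 6 × 12.9)) = 5.175 in.
A_s = 0.85 f'_c a b / f_y = 0.85 × 6 × 5.175 × 12.9 / 75 = 4.540 in².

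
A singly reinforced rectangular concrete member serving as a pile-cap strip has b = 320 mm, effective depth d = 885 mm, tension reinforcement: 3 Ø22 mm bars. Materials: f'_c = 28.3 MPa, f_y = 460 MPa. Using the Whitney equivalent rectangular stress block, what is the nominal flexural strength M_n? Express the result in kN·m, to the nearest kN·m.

M_n ≈ 446 kN·m

A_s = 3 × 380 = 1140 mm².
T = A_s f_y = 1140 × 460 = 524400 N = 524.4 kN.
From C = T: a = T/(0.85 f'_c b) = 524400/(0.85 × 28.3 × 320) = 68.13 mm.
M_n = T(d − a/2) = 524.4 kN × (885 − 34.065) mm = 446.23 kN·m.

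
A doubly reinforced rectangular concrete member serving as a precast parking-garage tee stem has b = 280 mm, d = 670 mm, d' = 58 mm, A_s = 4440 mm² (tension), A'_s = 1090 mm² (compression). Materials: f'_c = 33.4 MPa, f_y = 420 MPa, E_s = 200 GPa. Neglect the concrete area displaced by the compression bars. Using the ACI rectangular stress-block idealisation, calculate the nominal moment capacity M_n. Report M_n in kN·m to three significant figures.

Assume both tension and compression steel yield.
Net tension couple steel: A_s − A'_s = 3350 mm².
a = (A_s − A'_s) f_y / (0.85 f'_c b) = 1407000/(0.85 × 33.4 × 280) = 177.00 mm.
c = a/β₁ = 177.00/0.811 = 218.25 mm; ε'_s = 0.003(c − d')/c = 0.0022 ≥ f_y/E_s = 0.0021, so compression steel does yield.
M_n = (A_s − A'_s) f_y (d − a/2) + A'_s f_y (d − d') = [1407000 × (670 − 88.5) + 457800 × (670 − 58)] × 10⁻⁶ = 818.17 + 280.17 = 1098.34 kN·m.

M_n ≈ 1100 kN·m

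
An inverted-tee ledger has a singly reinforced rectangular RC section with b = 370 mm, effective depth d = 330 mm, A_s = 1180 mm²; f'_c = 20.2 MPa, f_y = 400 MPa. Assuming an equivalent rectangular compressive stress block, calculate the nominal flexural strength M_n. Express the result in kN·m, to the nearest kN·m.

M_n ≈ 138 kN·m

T = A_s f_y = 1180 × 400 = 472000 N = 472 kN.
From C = T: a = T/(0.85 f'_c b) = 472000/(0.85 × 20.2 × 370) = 74.30 mm.
M_n = T(d − a/2) = 472 kN × (330 − 37.15) mm = 138.23 kN·m.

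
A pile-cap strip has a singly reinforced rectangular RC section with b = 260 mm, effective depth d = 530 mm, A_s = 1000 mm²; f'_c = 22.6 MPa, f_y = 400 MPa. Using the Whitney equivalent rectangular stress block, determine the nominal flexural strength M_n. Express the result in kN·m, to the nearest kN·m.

M_n ≈ 196 kN·m

T = A_s f_y = 1000 × 400 = 400000 N = 400 kN.
From C = T: a = T/(0.85 f'_c b) = 400000/(0.85 × 22.6 × 260) = 80.09 mm.
M_n = T(d − a/2) = 400 kN × (530 − 40.045) mm = 195.98 kN·m.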